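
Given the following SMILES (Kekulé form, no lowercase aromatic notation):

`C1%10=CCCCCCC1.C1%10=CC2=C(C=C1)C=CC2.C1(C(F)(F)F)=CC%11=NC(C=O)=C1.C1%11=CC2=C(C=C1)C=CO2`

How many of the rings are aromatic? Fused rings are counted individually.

The SMILES encodes an eight-membered carbon ring with one C=C double bond; a six-membered carbon ring with three alternating C=C double bonds, fused to a five-membered carbon ring containing one C=C double bond and one sp³ carbon; a six-membered ring of five carbons and one nitrogen with three alternating double bonds; a six-membered carbon ring with three alternating C=C double bonds, fused to a five-membered ring containing one oxygen and two C=C double bonds.
The 8-membered ring has six sp³ carbons, so it is not fully conjugated — not aromatic (cyclooctene).
The 6-membered ring is fully conjugated (every ring atom contributes a p orbital); 3 ring double bonds give 6 π electrons. Since 6 = 4n+2 (n=1), it is aromatic (benzene ring).
The 5-membered ring has one sp³ carbon, so it is not fully conjugated — not aromatic (cyclopentene ring).
The 6-membered ring with one nitrogen is fully conjugated (every ring atom contributes a p orbital); 3 ring double bonds give 6 π electrons. 6 = 4(1)+2, so it is aromatic (pyridine).
The fused 6/5-membered bicyclic (with one oxygen) is a single π system with 9 sp² atoms and 10 π electrons from ring double bonds plus a heteroatom lone pair. 10 = 4(2)+2, so the system is aromatic and both rings count as aromatic (benzofuran).
4 of the 6 rings are aromatic. Total: 4.

4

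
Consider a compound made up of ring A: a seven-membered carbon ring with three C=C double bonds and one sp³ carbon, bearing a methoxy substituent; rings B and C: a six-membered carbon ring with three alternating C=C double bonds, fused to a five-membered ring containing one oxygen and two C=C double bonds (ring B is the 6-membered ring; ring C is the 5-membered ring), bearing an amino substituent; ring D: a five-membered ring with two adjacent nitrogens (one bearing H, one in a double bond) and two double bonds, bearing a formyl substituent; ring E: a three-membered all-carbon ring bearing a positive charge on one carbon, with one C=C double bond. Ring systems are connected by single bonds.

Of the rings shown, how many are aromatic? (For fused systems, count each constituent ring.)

4

Ring A has one sp³ carbon, so it is not fully conjugated — not aromatic (cycloheptatriene).
Rings B and C form a fused bicyclic system (with one oxygen) with 9 sp² atoms and 10 π electrons from ring double bonds plus a heteroatom lone pair. 10 = 4(2)+2, so the system is aromatic and both rings count as aromatic (benzofuran).
Ring D is planar and fully conjugated; 2 ring double bonds (4 π electrons) plus a heteroatom lone pair (2) give 6 π electrons. Since 6 = 4n+2 (n=1), ring D is aromatic (pyrazole).
Ring E is planar and fully conjugated; 1 ring double bond (2 π electrons) plus the carbocation's empty p orbital (0, but keeps the ring conjugated) give 2 π electrons. 2 = 4(0)+2, so ring E is aromatic (cyclopropenyl cation).
Aromatic: B, C, D, E. Total: 4.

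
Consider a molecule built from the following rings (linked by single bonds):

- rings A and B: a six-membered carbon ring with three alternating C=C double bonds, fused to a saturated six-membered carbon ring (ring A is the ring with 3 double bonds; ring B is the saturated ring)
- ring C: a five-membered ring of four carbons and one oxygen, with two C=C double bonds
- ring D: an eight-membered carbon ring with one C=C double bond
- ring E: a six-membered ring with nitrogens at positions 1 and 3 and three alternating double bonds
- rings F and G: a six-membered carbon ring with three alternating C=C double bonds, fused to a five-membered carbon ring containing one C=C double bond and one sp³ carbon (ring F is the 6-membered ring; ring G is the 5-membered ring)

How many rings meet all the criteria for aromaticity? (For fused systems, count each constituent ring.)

Ring A has a continuous p-orbital overlap around the ring; 3 ring double bonds give 6 π electrons. 6 = 4(1)+2, so ring A is aromatic (benzene ring).
Ring B has four sp³ carbons, so it is not fully conjugated — not aromatic (cyclohexane ring).
Ring C is fully conjugated (every ring atom contributes a p orbital); 2 ring double bonds (4 π electrons) plus a heteroatom lone pair (2) give 6 π electrons. Since 6 = 4n+2 (n=1), ring C is aromatic (furan).
Ring D has six sp³ carbons, so it is not fully conjugated — not aromatic (cyclooctene).
Ring E is planar and fully conjugated; 3 ring double bonds give 6 π electrons. That satisfies 4n+2 with n=1, so ring E is aromatic (pyrimidine).
Ring F is planar and fully conjugated; 3 ring double bonds give 6 π electrons. 6 = 4(1)+2, so ring F is aromatic (benzene ring).
Ring G has one sp³ carbon, so it is not fully conjugated — not aromatic (cyclopentene ring).
Aromatic: A, C, E, F. Total: 4.

4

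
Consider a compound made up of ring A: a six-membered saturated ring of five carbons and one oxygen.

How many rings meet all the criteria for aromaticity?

0

Ring A has only sp³ atoms, so it is not fully conjugated — not aromatic (tetrahydropyran).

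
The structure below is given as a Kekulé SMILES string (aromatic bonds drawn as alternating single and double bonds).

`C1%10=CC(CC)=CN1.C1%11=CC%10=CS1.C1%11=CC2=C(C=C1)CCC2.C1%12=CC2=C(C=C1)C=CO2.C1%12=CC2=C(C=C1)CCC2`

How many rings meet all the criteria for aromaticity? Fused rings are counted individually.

The SMILES encodes a five-membered ring of four carbons and one nitrogen bearing a hydrogen, with two C=C double bonds; a five-membered ring of four carbons and one sulfur, with two C=C double bonds; a six-membered carbon ring with three alternating C=C double bonds, fused to a saturated five-membered carbon ring; a six-membered carbon ring with three alternating C=C double bonds, fused to a five-membered ring containing one oxygen and two C=C double bonds; a six-membered carbon ring with three alternating C=C double bonds, fused to a saturated five-membered carbon ring.
The 5-membered ring with one N–H is fully conjugated (every ring atom contributes a p orbital); 2 ring double bonds (4 π electrons) plus a heteroatom lone pair (2) give 6 π electrons. That satisfies 4n+2 with n=1, so it is aromatic (pyrrole).
The 5-membered ring with one sulfur is planar and fully conjugated; 2 ring double bonds (4 π electrons) plus a heteroatom lone pair (2) give 6 π electrons. 6 = 4(1)+2, so it is aromatic (thiophene).
The 6-membered ring is planar and fully conjugated; 3 ring double bonds give 6 π electrons. Since 6 = 4n+2 (n=1), it is aromatic (benzene ring).
The 5-membered ring has three sp³ carbons, so it is not fully conjugated — not aromatic (cyclopentane ring).
The fused 6/5-membered bicyclic (with one oxygen) is a single π system with 9 sp² atoms and 10 π electrons from ring double bonds plus a heteroatom lone pair. 10 = 4(2)+2, so the system is aromatic and both rings count as aromatic (benzofuran).
The second 6-membered ring is fully conjugated (every ring atom contributes a p orbital); 3 ring double bonds give 6 π electrons. That satisfies 4n+2 with n=1, so it is aromatic (benzene ring).
The second 5-membered ring has three sp³ carbons, so it is not fully conjugated — not aromatic (cyclopentane ring).
6 of the 8 rings are aromatic. Total: 6.

6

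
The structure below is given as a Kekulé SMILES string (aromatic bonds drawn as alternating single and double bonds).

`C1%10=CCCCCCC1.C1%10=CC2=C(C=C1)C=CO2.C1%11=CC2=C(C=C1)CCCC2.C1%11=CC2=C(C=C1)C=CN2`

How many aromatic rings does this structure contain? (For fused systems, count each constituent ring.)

The SMILES encodes an eight-membered carbon ring with one C=C double bond; a six-membered carbon ring with three alternating C=C double bonds, fused to a five-membered ring containing one oxygen and two C=C double bonds; a six-membered carbon ring with three alternating C=C double bonds, fused to a saturated six-membered carbon ring; a six-membered carbon ring with three alternating C=C double bonds, fused to a five-membered ring containing one N–H nitrogen and two C=C double bonds.
The 8-membered ring has six sp³ carbons, so it is not fully conjugated — not aromatic (cyclooctene).
The fused 6/5-membered bicyclic (with one oxygen) is a single π system with 9 sp² atoms and 10 π electrons from ring double bonds plus a heteroatom lone pair. 10 = 4(2)+2, so the system is aromatic and both rings count as aromatic (benzofuran).
The 6-membered ring is planar and fully conjugated; 3 ring double bonds give 6 π electrons. Since 6 = 4n+2 (n=1), it is aromatic (benzene ring).
The second 6-membered ring has four sp³ carbons, so it is not fully conjugated — not aromatic (cyclohexane ring).
The fused 6/5-membered bicyclic (with one N–H) is a single π system with 9 sp² atoms and 10 π electrons from ring double bonds plus a heteroatom lone pair. 10 = 4(2)+2, so the system is aromatic and both rings count as aromatic (indole).
5 of the 7 rings are aromatic. Total: 5.

5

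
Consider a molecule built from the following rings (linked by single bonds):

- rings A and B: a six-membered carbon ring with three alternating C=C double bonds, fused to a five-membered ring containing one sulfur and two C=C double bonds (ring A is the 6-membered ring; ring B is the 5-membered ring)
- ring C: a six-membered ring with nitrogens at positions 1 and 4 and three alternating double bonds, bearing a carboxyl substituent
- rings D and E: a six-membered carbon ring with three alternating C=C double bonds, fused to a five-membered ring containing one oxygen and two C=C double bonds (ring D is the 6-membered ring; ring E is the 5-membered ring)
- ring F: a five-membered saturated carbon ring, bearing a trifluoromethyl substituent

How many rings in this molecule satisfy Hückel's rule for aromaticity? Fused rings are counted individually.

Rings A and B form a fused bicyclic system (with one sulfur) with 9 sp² atoms and 10 π electrons from ring double bonds plus a heteroatom lone pair. 10 = 4(2)+2, so the system is aromatic and both rings count as aromatic (benzothiophene).
Ring C is planar and fully conjugated; 3 ring double bonds give 6 π electrons. That satisfies 4n+2 with n=1, so ring C is aromatic (pyrazine).
Rings D and E form a fused bicyclic system (with one oxygen) with 9 sp² atoms and 10 π electrons from ring double bonds plus a heteroatom lone pair. 10 = 4(2)+2, so the system is aromatic and both rings count as aromatic (benzofuran).
Ring F has only sp³ atoms, so it is not fully conjugated — not aromatic (cyclopentane).
Aromatic: A, B, C, D, E. Total: 5.

5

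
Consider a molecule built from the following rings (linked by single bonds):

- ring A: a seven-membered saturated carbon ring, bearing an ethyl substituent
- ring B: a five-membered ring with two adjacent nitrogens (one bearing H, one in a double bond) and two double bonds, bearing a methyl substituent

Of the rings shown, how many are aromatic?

1

Ring A has only sp³ atoms, so it is not fully conjugated — not aromatic (cycloheptane).
Ring B is planar and fully conjugated; 2 ring double bonds (4 π electrons) plus a heteroatom lone pair (2) give 6 π electrons. 6 = 4(1)+2, so ring B is aromatic (pyrazole).
Aromatic: B. Total: 1.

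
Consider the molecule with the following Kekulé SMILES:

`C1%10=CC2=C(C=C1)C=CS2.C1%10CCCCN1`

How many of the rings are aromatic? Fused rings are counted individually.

The SMILES encodes a six-membered carbon ring with three alternating C=C double bonds, fused to a five-membered ring containing one sulfur and two C=C double bonds; a six-membered saturated ring of five carbons and one N–H nitrogen.
The fused 6/5-membered bicyclic (with one sulfur) is a single π system with 9 sp² atoms and 10 π electrons from ring double bonds plus a heteroatom lone pair. 10 = 4(2)+2, so the system is aromatic and both rings count as aromatic (benzothiophene).
The 6-membered ring with one N–H has only sp³ atoms, so it is not fully conjugated — not aromatic (piperidine).
2 of the 3 rings are aromatic. Total: 2.

2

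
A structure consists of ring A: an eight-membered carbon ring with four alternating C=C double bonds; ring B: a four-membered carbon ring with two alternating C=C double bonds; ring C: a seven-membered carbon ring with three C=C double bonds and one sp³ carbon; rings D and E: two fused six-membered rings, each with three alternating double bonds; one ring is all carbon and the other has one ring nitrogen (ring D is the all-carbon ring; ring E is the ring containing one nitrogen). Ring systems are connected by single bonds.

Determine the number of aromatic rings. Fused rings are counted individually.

2

Ring A has only sp² ring atoms; a planar conformation would have a fully conjugated π system of 8 electrons. But 8 = 4(2), which is 4n not 4n+2, so ring A is not aromatic (cyclooctatetraene) — cyclooctatetraene distorts into a non-planar tub to avoid antiaromaticity.
Ring B has only sp² ring atoms; a planar conformation would have a fully conjugated π system of 4 electrons. But 4 = 4(1), which is 4n not 4n+2, so ring B is not aromatic (cyclobutadiene) — cyclobutadiene is antiaromatic and distorts to a rectangle.
Ring C has one sp³ carbon, so it is not fully conjugated — not aromatic (cycloheptatriene).
Rings D and E form a fused bicyclic system (with one nitrogen) with 10 sp² atoms and 10 π electrons from ring double bonds. 10 = 4(2)+2, so the system is aromatic and both rings count as aromatic (quinoline).
Aromatic: D, E. Total: 2.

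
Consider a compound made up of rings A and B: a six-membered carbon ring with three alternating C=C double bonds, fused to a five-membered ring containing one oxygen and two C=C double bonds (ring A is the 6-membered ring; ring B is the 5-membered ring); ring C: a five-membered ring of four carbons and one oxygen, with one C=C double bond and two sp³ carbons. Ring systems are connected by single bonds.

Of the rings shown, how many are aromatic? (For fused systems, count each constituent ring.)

Rings A and B form a fused bicyclic system (with one oxygen) with 9 sp² atoms and 10 π electrons from ring double bonds plus a heteroatom lone pair. 10 = 4(2)+2, so the system is aromatic and both rings count as aromatic (benzofuran).
Ring C has two sp³ carbons, so it is not fully conjugated — not aromatic (2,3-dihydrofuran).
Aromatic: A, B. Total: 2.

2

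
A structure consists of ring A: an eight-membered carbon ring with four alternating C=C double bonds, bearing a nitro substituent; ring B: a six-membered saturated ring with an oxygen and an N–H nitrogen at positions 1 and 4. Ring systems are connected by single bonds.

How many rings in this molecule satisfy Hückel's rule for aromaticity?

Ring A has only sp² ring atoms; a planar conformation would have a fully conjugated π system of 8 electrons. But 8 = 4(2), which is 4n not 4n+2, so ring A is not aromatic (cyclooctatetraene) — cyclooctatetraene distorts into a non-planar tub to avoid antiaromaticity.
Ring B has only sp³ atoms, so it is not fully conjugated — not aromatic (morpholine).
No ring is aromatic. Total: 0.

0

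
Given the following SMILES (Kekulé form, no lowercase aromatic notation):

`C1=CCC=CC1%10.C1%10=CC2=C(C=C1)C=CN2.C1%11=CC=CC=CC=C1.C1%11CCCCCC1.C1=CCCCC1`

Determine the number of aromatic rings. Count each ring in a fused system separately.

The SMILES encodes a six-membered carbon ring with two isolated C=C double bonds and two sp³ carbons; a six-membered carbon ring with three alternating C=C double bonds, fused to a five-membered ring containing one N–H nitrogen and two C=C double bonds; an eight-membered carbon ring with four alternating C=C double bonds; a seven-membered saturated carbon ring; a six-membered carbon ring with one C=C double bond.
The 6-membered ring has two sp³ carbons, so it is not fully conjugated — not aromatic (1,4-cyclohexadiene).
The fused 6/5-membered bicyclic (with one N–H) is a single π system with 9 sp² atoms and 10 π electrons from ring double bonds plus a heteroatom lone pair. 10 = 4(2)+2, so the system is aromatic and both rings count as aromatic (indole).
The 8-membered ring has only sp² ring atoms; a planar conformation would have a fully conjugated π system of 8 electrons. But 8 = 4(2), which is 4n not 4n+2, so it is not aromatic (cyclooctatetraene) — cyclooctatetraene distorts into a non-planar tub to avoid antiaromaticity.
The 7-membered ring has only sp³ atoms, so it is not fully conjugated — not aromatic (cycloheptane).
The second 6-membered ring has four sp³ carbons, so it is not fully conjugated — not aromatic (cyclohexene).
2 of the 6 rings are aromatic. Total: 2.

2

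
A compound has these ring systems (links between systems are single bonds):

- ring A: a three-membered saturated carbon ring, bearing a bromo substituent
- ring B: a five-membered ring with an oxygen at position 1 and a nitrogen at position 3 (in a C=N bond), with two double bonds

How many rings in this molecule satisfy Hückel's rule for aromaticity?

1

Ring A has only sp³ atoms, so it is not fully conjugated — not aromatic (cyclopropane).
Ring B is fully conjugated (every ring atom contributes a p orbital); 2 ring double bonds (4 π electrons) plus a heteroatom lone pair (2) give 6 π electrons. That satisfies 4n+2 with n=1, so ring B is aromatic (oxazole).
Aromatic: B. Total: 1.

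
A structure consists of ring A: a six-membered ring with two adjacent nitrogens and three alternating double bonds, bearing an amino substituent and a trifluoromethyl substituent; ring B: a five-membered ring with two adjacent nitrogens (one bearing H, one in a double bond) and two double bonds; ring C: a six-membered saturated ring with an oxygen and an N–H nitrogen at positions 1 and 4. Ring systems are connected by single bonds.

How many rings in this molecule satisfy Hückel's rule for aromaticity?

2

Ring A has a continuous p-orbital overlap around the ring; 3 ring double bonds give 6 π electrons. 6 = 4(1)+2, so ring A is aromatic (pyridazine).
Ring B has a continuous p-orbital overlap around the ring; 2 ring double bonds (4 π electrons) plus a heteroatom lone pair (2) give 6 π electrons. 6 = 4(1)+2, so ring B is aromatic (pyrazole).
Ring C has only sp³ atoms, so it is not fully conjugated — not aromatic (morpholine).
Aromatic: A, B. Total: 2.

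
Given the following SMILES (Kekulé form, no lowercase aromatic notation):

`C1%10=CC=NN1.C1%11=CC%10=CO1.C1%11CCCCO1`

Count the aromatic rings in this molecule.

The SMILES encodes a five-membered ring with two adjacent nitrogens (one bearing H, one in a double bond) and two double bonds; a five-membered ring of four carbons and one oxygen, with two C=C double bonds; a six-membered saturated ring of five carbons and one oxygen.
The 5-membered ring with two adjacent nitrogens (one N–H, one =N–) is fully conjugated (every ring atom contributes a p orbital); 2 ring double bonds (4 π electrons) plus a heteroatom lone pair (2) give 6 π electrons. Since 6 = 4n+2 (n=1), it is aromatic (pyrazole).
The 5-membered ring with one oxygen is planar and fully conjugated; 2 ring double bonds (4 π electrons) plus a heteroatom lone pair (2) give 6 π electrons. That satisfies 4n+2 with n=1, so it is aromatic (furan).
The 6-membered ring with one oxygen has only sp³ atoms, so it is not fully conjugated — not aromatic (tetrahydropyran).
2 of the 3 rings are aromatic. Total: 2.

2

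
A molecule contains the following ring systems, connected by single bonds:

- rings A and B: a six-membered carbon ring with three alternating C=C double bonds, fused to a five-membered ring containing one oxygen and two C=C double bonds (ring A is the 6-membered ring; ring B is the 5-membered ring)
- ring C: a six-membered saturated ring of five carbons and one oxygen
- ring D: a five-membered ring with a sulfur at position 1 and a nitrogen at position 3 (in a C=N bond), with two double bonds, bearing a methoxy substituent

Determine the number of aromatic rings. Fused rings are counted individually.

Rings A and B form a fused bicyclic system (with one oxygen) with 9 sp² atoms and 10 π electrons from ring double bonds plus a heteroatom lone pair. 10 = 4(2)+2, so the system is aromatic and both rings count as aromatic (benzofuran).
Ring C has only sp³ atoms, so it is not fully conjugated — not aromatic (tetrahydropyran).
Ring D is planar and fully conjugated; 2 ring double bonds (4 π electrons) plus a heteroatom lone pair (2) give 6 π electrons. Since 6 = 4n+2 (n=1), ring D is aromatic (thiazole).
Aromatic: A, B, D. Total: 3.

3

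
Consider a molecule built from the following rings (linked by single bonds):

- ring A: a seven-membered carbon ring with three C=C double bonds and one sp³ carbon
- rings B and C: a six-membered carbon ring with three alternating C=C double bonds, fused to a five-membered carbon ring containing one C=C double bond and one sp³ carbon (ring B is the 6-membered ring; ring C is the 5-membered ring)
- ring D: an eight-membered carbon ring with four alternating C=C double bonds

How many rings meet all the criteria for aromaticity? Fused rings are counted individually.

1

Ring A has one sp³ carbon, so it is not fully conjugated — not aromatic (cycloheptatriene).
Ring B is planar and fully conjugated; 3 ring double bonds give 6 π electrons. Since 6 = 4n+2 (n=1), ring B is aromatic (benzene ring).
Ring C has one sp³ carbon, so it is not fully conjugated — not aromatic (cyclopentene ring).
Ring D has only sp² ring atoms; a planar conformation would have a fully conjugated π system of 8 electrons. But 8 = 4(2), which is 4n not 4n+2, so ring D is not aromatic (cyclooctatetraene) — cyclooctatetraene distorts into a non-planar tub to avoid antiaromaticity.
Aromatic: B. Total: 1.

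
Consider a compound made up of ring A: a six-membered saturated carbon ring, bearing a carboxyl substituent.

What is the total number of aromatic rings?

0

Ring A has only sp³ atoms, so it is not fully conjugated — not aromatic (cyclohexane).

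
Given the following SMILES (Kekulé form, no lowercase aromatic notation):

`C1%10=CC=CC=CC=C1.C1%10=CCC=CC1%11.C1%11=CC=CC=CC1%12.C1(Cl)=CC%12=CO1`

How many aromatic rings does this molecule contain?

1

The SMILES encodes an eight-membered carbon ring with four alternating C=C double bonds; a six-membered carbon ring with two isolated C=C double bonds and two sp³ carbons; a seven-membered carbon ring with three C=C double bonds and one sp³ carbon; a five-membered ring of four carbons and one oxygen, with two C=C double bonds.
The 8-membered ring has only sp² ring atoms; a planar conformation would have a fully conjugated π system of 8 electrons. But 8 = 4(2), which is 4n not 4n+2, so it is not aromatic (cyclooctatetraene) — cyclooctatetraene distorts into a non-planar tub to avoid antiaromaticity.
The 6-membered ring has two sp³ carbons, so it is not fully conjugated — not aromatic (1,4-cyclohexadiene).
The 7-membered ring has one sp³ carbon, so it is not fully conjugated — not aromatic (cycloheptatriene).
The 5-membered ring with one oxygen is fully conjugated (every ring atom contributes a p orbital); 2 ring double bonds (4 π electrons) plus a heteroatom lone pair (2) give 6 π electrons. That satisfies 4n+2 with n=1, so it is aromatic (furan).
1 of the 4 rings is aromatic. Total: 1.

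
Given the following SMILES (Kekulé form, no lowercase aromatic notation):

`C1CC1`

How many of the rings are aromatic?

The SMILES encodes a three-membered saturated carbon ring.
The 3-membered ring has only sp³ atoms, so it is not fully conjugated — not aromatic (cyclopropane).

0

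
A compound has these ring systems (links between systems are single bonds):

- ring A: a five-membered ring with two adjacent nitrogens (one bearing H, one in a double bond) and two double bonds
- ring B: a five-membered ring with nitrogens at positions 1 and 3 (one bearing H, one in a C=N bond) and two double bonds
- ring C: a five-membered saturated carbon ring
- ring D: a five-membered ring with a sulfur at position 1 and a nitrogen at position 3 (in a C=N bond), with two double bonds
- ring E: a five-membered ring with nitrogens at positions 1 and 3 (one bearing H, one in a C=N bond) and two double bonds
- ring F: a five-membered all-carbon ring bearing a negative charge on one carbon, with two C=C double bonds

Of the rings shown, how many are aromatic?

5

Ring A is planar and fully conjugated; 2 ring double bonds (4 π electrons) plus a heteroatom lone pair (2) give 6 π electrons. Since 6 = 4n+2 (n=1), ring A is aromatic (pyrazole).
Ring B has a continuous p-orbital overlap around the ring; 2 ring double bonds (4 π electrons) plus a heteroatom lone pair (2) give 6 π electrons. Since 6 = 4n+2 (n=1), ring B is aromatic (imidazole).
Ring C has only sp³ atoms, so it is not fully conjugated — not aromatic (cyclopentane).
Ring D has a continuous p-orbital overlap around the ring; 2 ring double bonds (4 π electrons) plus a heteroatom lone pair (2) give 6 π electrons. 6 = 4(1)+2, so ring D is aromatic (thiazole).
Ring E is planar and fully conjugated; 2 ring double bonds (4 π electrons) plus a heteroatom lone pair (2) give 6 π electrons. Since 6 = 4n+2 (n=1), ring E is aromatic (imidazole).
Ring F has a continuous p-orbital overlap around the ring; 2 ring double bonds (4 π electrons) plus the carbanion lone pair (2) give 6 π electrons. 6 = 4(1)+2, so ring F is aromatic (cyclopentadienyl anion).
Aromatic: A, B, D, E, F. Total: 5.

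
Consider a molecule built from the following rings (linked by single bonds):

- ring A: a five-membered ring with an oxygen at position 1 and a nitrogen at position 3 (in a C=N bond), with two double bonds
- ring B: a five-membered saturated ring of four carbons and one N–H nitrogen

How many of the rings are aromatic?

1

Ring A has a continuous p-orbital overlap around the ring; 2 ring double bonds (4 π electrons) plus a heteroatom lone pair (2) give 6 π electrons. Since 6 = 4n+2 (n=1), ring A is aromatic (oxazole).
Ring B has only sp³ atoms, so it is not fully conjugated — not aromatic (pyrrolidine).
Aromatic: A. Total: 1.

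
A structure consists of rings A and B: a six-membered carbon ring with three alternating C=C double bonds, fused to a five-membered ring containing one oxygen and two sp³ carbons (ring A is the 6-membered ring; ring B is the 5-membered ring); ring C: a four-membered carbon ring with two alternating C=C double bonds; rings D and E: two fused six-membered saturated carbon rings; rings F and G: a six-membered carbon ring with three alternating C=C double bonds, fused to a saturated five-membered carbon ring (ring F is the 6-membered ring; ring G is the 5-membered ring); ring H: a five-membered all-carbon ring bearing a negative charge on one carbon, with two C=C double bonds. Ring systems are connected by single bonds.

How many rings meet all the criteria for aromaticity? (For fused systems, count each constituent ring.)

3

Ring A is planar and fully conjugated; 3 ring double bonds give 6 π electrons. That satisfies 4n+2 with n=1, so ring A is aromatic (benzene ring).
Ring B has two sp³ carbons, so it is not fully conjugated — not aromatic (oxolane ring).
Ring C has only sp² ring atoms; a planar conformation would have a fully conjugated π system of 4 electrons. But 4 = 4(1), which is 4n not 4n+2, so ring C is not aromatic (cyclobutadiene) — cyclobutadiene is antiaromatic and distorts to a rectangle.
Ring D has only sp³ atoms, so it is not fully conjugated — not aromatic (cyclohexane ring).
Ring E has only sp³ atoms, so it is not fully conjugated — not aromatic (cyclohexane ring).
Ring F is planar and fully conjugated; 3 ring double bonds give 6 π electrons. 6 = 4(1)+2, so ring F is aromatic (benzene ring).
Ring G has three sp³ carbons, so it is not fully conjugated — not aromatic (cyclopentane ring).
Ring H is fully conjugated (every ring atom contributes a p orbital); 2 ring double bonds (4 π electrons) plus the carbanion lone pair (2) give 6 π electrons. That satisfies 4n+2 with n=1, so ring H is aromatic (cyclopentadienyl anion).
Aromatic: A, F, H. Total: 3.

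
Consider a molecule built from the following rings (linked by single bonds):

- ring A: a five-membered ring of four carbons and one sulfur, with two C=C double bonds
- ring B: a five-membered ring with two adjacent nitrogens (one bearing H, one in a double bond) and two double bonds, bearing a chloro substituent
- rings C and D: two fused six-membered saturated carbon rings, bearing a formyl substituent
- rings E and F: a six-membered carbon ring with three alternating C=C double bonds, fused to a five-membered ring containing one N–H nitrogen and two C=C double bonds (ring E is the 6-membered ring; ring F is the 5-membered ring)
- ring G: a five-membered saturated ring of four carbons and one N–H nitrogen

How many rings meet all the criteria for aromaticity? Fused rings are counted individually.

4

Ring A is planar and fully conjugated; 2 ring double bonds (4 π electrons) plus a heteroatom lone pair (2) give 6 π electrons. 6 = 4(1)+2, so ring A is aromatic (thiophene).
Ring B has a continuous p-orbital overlap around the ring; 2 ring double bonds (4 π electrons) plus a heteroatom lone pair (2) give 6 π electrons. Since 6 = 4n+2 (n=1), ring B is aromatic (pyrazole).
Ring C has only sp³ atoms, so it is not fully conjugated — not aromatic (cyclohexane ring).
Ring D has only sp³ atoms, so it is not fully conjugated — not aromatic (cyclohexane ring).
Rings E and F form a fused bicyclic system (with one N–H) with 9 sp² atoms and 10 π electrons from ring double bonds plus a heteroatom lone pair. 10 = 4(2)+2, so the system is aromatic and both rings count as aromatic (indole).
Ring G has only sp³ atoms, so it is not fully conjugated — not aromatic (pyrrolidine).
Aromatic: A, B, E, F. Total: 4.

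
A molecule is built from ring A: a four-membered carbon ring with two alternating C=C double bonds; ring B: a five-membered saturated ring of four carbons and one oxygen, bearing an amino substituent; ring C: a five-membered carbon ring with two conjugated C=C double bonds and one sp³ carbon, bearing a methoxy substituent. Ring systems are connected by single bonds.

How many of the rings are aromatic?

Ring A has only sp² ring atoms; a planar conformation would have a fully conjugated π system of 4 electrons. But 4 = 4(1), which is 4n not 4n+2, so ring A is not aromatic (cyclobutadiene) — cyclobutadiene is antiaromatic and distorts to a rectangle.
Ring B has only sp³ atoms, so it is not fully conjugated — not aromatic (tetrahydrofuran).
Ring C has one sp³ carbon, so it is not fully conjugated — not aromatic (cyclopentadiene).
No ring is aromatic. Total: 0.

0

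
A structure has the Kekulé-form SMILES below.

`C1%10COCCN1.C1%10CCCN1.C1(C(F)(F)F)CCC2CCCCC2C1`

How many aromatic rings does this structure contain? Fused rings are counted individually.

0

The SMILES encodes a six-membered saturated ring with an oxygen and an N–H nitrogen at positions 1 and 4; a five-membered saturated ring of four carbons and one N–H nitrogen; two fused six-membered saturated carbon rings.
The 6-membered ring with one oxygen and one N–H (1,4) has only sp³ atoms, so it is not fully conjugated — not aromatic (morpholine).
The 5-membered ring with one N–H has only sp³ atoms, so it is not fully conjugated — not aromatic (pyrrolidine).
The 6-membered ring has only sp³ atoms, so it is not fully conjugated — not aromatic (cyclohexane ring).
The second 6-membered ring has only sp³ atoms, so it is not fully conjugated — not aromatic (cyclohexane ring).
None of the rings are aromatic. Total: 0.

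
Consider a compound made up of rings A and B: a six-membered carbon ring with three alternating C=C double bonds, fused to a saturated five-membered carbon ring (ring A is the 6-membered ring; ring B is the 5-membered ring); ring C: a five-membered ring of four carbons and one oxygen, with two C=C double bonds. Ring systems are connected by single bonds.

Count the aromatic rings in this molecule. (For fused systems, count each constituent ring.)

Ring A is planar and fully conjugated; 3 ring double bonds give 6 π electrons. Since 6 = 4n+2 (n=1), ring A is aromatic (benzene ring).
Ring B has three sp³ carbons, so it is not fully conjugated — not aromatic (cyclopentane ring).
Ring C has a continuous p-orbital overlap around the ring; 2 ring double bonds (4 π electrons) plus a heteroatom lone pair (2) give 6 π electrons. 6 = 4(1)+2, so ring C is aromatic (furan).
Aromatic: A, C. Total: 2.

2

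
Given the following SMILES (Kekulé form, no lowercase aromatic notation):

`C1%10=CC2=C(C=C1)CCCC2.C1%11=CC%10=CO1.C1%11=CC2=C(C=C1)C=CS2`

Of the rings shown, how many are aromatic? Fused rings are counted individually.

4

The SMILES encodes a six-membered carbon ring with three alternating C=C double bonds, fused to a saturated six-membered carbon ring; a five-membered ring of four carbons and one oxygen, with two C=C double bonds; a six-membered carbon ring with three alternating C=C double bonds, fused to a five-membered ring containing one sulfur and two C=C double bonds.
The 6-membered ring is fully conjugated (every ring atom contributes a p orbital); 3 ring double bonds give 6 π electrons. 6 = 4(1)+2, so it is aromatic (benzene ring).
The second 6-membered ring has four sp³ carbons, so it is not fully conjugated — not aromatic (cyclohexane ring).
The 5-membered ring with one oxygen is planar and fully conjugated; 2 ring double bonds (4 π electrons) plus a heteroatom lone pair (2) give 6 π electrons. 6 = 4(1)+2, so it is aromatic (furan).
The fused 6/5-membered bicyclic (with one sulfur) is a single π system with 9 sp² atoms and 10 π electrons from ring double bonds plus a heteroatom lone pair. 10 = 4(2)+2, so the system is aromatic and both rings count as aromatic (benzothiophene).
4 of the 5 rings are aromatic. Total: 4.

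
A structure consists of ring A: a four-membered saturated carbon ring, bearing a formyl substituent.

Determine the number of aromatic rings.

0

Ring A has only sp³ atoms, so it is not fully conjugated — not aromatic (cyclobutane).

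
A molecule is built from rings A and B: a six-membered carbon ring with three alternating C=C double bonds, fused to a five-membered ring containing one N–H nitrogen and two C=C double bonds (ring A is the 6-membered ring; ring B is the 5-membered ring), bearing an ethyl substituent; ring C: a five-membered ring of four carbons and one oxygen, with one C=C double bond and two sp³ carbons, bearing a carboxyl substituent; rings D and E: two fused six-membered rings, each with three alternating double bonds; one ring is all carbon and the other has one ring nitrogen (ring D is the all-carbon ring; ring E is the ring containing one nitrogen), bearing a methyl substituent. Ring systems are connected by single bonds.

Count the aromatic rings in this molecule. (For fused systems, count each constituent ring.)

4

Rings A and B form a fused bicyclic system (with one N–H) with 9 sp² atoms and 10 π electrons from ring double bonds plus a heteroatom lone pair. 10 = 4(2)+2, so the system is aromatic and both rings count as aromatic (indole).
Ring C has two sp³ carbons, so it is not fully conjugated — not aromatic (2,3-dihydrofuran).
Rings D and E form a fused bicyclic system (with one nitrogen) with 10 sp² atoms and 10 π electrons from ring double bonds. 10 = 4(2)+2, so the system is aromatic and both rings count as aromatic (quinoline).
Aromatic: A, B, D, E. Total: 4.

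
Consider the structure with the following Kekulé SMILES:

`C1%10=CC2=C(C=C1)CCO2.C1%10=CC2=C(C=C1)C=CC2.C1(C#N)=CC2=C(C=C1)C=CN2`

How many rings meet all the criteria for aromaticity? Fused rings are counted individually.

4

The SMILES encodes a six-membered carbon ring with three alternating C=C double bonds, fused to a five-membered ring containing one oxygen and two sp³ carbons; a six-membered carbon ring with three alternating C=C double bonds, fused to a five-membered carbon ring containing one C=C double bond and one sp³ carbon; a six-membered carbon ring with three alternating C=C double bonds, fused to a five-membered ring containing one N–H nitrogen and two C=C double bonds.
The 6-membered ring is fully conjugated (every ring atom contributes a p orbital); 3 ring double bonds give 6 π electrons. 6 = 4(1)+2, so it is aromatic (benzene ring).
The 5-membered ring with one oxygen has two sp³ carbons, so it is not fully conjugated — not aromatic (oxolane ring).
The second 6-membered ring has a continuous p-orbital overlap around the ring; 3 ring double bonds give 6 π electrons. That satisfies 4n+2 with n=1, so it is aromatic (benzene ring).
The 5-membered ring has one sp³ carbon, so it is not fully conjugated — not aromatic (cyclopentene ring).
The fused 6/5-membered bicyclic (with one N–H) is a single π system with 9 sp² atoms and 10 π electrons from ring double bonds plus a heteroatom lone pair. 10 = 4(2)+2, so the system is aromatic and both rings count as aromatic (indole).
4 of the 6 rings are aromatic. Total: 4.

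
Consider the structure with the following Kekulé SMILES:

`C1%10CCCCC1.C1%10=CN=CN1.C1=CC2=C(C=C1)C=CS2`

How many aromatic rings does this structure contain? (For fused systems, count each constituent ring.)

3

The SMILES encodes a six-membered saturated carbon ring; a five-membered ring with nitrogens at positions 1 and 3 (one bearing H, one in a C=N bond) and two double bonds; a six-membered carbon ring with three alternating C=C double bonds, fused to a five-membered ring containing one sulfur and two C=C double bonds.
The 6-membered ring has only sp³ atoms, so it is not fully conjugated — not aromatic (cyclohexane).
The 5-membered ring with two nitrogens (one N–H, one =N–) has a continuous p-orbital overlap around the ring; 2 ring double bonds (4 π electrons) plus a heteroatom lone pair (2) give 6 π electrons. 6 = 4(1)+2, so it is aromatic (imidazole).
The fused 6/5-membered bicyclic (with one sulfur) is a single π system with 9 sp² atoms and 10 π electrons from ring double bonds plus a heteroatom lone pair. 10 = 4(2)+2, so the system is aromatic and both rings count as aromatic (benzothiophene).
3 of the 4 rings are aromatic. Total: 3.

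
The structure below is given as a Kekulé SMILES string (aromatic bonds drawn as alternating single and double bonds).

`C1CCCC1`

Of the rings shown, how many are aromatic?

0

The SMILES encodes a five-membered saturated carbon ring.
The 5-membered ring has only sp³ atoms, so it is not fully conjugated — not aromatic (cyclopentane).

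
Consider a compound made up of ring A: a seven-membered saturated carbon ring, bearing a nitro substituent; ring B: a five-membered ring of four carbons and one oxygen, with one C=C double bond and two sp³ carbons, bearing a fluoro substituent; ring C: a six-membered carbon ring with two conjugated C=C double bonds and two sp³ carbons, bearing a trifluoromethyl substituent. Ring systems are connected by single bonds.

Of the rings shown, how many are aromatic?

Ring A has only sp³ atoms, so it is not fully conjugated — not aromatic (cycloheptane).
Ring B has two sp³ carbons, so it is not fully conjugated — not aromatic (2,3-dihydrofuran).
Ring C has two sp³ carbons, so it is not fully conjugated — not aromatic (1,3-cyclohexadiene).
No ring is aromatic. Total: 0.

0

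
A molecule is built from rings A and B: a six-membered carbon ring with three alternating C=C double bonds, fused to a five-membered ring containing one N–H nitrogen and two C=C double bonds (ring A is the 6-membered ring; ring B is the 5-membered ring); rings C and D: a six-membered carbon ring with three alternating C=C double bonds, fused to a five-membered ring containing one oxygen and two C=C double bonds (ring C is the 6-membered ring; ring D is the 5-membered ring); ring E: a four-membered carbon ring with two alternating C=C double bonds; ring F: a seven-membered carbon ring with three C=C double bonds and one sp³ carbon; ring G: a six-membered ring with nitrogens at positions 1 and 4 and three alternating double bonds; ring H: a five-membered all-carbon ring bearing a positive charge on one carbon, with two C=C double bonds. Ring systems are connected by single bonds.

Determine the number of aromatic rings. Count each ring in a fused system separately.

Rings A and B form a fused bicyclic system (with one N–H) with 9 sp² atoms and 10 π electrons from ring double bonds plus a heteroatom lone pair. 10 = 4(2)+2, so the system is aromatic and both rings count as aromatic (indole).
Rings C and D form a fused bicyclic system (with one oxygen) with 9 sp² atoms and 10 π electrons from ring double bonds plus a heteroatom lone pair. 10 = 4(2)+2, so the system is aromatic and both rings count as aromatic (benzofuran).
Ring E has only sp² ring atoms; a planar conformation would have a fully conjugated π system of 4 electrons. But 4 = 4(1), which is 4n not 4n+2, so ring E is not aromatic (cyclobutadiene) — cyclobutadiene is antiaromatic and distorts to a rectangle.
Ring F has one sp³ carbon, so it is not fully conjugated — not aromatic (cycloheptatriene).
Ring G has a continuous p-orbital overlap around the ring; 3 ring double bonds give 6 π electrons. That satisfies 4n+2 with n=1, so ring G is aromatic (pyrazine).
Ring H has only sp² ring atoms; a planar conformation would have a fully conjugated π system of 4 electrons. But 4 = 4(1), which is 4n not 4n+2, so ring H is not aromatic (cyclopentadienyl cation).
Aromatic: A, B, C, D, G. Total: 5.

5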